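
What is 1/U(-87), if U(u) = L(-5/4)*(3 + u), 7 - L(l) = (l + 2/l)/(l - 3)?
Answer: -85/45192 ≈ -0.0018809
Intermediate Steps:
L(l) = 7 - (l + 2/l)/(-3 + l) (L(l) = 7 - (l + 2/l)/(l - 3) = 7 - (l + 2/l)/(-3 + l))
U(u) = 1614/85 + 538*u/85 (U(u) = ((-2 - (-105)/4 + 6*(-5/4)²)/(((-5/4))*(-3 - 5/4)))*(3 + u) = ((-2 - (-105)/4 + 6*(-5*¼)²)/(((-5*¼))*(-3 - 5*¼)))*(3 + u) = ((-2 - 21*(-5/4) + 6*(-5/4)²)/((-5/4)*(-3 - 5/4)))*(3 + u) = (-4*(-2 + 105/4 + 6*(25/16))/(5*(-17/4)))*(3 + u) = (-⅘*(-4/17)*(-2 + 105/4 + 75/8))*(3 + u) = (-⅘*(-4/17)*269/8)*(3 + u) = 538*(3 + u)/85 = 1614/85 + 538*u/85)
1/U(-87) = 1/(1614/85 + (538/85)*(-87)) = 1/(1614/85 - 46806/85) = 1/(-45192/85) = -85/45192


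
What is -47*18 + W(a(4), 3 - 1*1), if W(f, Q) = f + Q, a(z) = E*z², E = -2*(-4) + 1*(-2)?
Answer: -748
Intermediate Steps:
E = 6 (E = 8 - 2 = 6)
a(z) = 6*z²
W(f, Q) = Q + f
-47*18 + W(a(4), 3 - 1*1) = -47*18 + ((3 - 1*1) + 6*4²) = -846 + ((3 - 1) + 6*16) = -846 + (2 + 96) = -846 + 98 = -748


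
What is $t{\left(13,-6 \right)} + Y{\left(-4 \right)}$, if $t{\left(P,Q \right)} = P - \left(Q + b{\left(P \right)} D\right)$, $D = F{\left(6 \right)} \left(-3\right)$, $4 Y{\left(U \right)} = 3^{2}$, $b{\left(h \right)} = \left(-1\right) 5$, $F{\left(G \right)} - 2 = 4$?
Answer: $- \frac{275}{4} \approx -68.75$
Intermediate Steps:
$F{\left(G \right)} = 6$ ($F{\left(G \right)} = 2 + 4 = 6$)
$b{\left(h \right)} = -5$
$Y{\left(U \right)} = \frac{9}{4}$ ($Y{\left(U \right)} = \frac{3^{2}}{4} = \frac{1}{4} \cdot 9 = \frac{9}{4}$)
$D = -18$ ($D = 6 \left(-3\right) = -18$)
$t{\left(P,Q \right)} = -90 + P - Q$ ($t{\left(P,Q \right)} = P - \left(Q - -90\right) = P - \left(Q + 90\right) = P - \left(90 + Q\right) = -90 + P - Q$)
$t{\left(13,-6 \right)} + Y{\left(-4 \right)} = \left(-90 + 13 - -6\right) + \frac{9}{4} = \left(-90 + 13 + 6\right) + \frac{9}{4} = -71 + \frac{9}{4} = - \frac{275}{4}$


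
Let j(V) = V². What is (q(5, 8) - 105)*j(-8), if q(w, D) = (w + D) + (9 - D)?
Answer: -5824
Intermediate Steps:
q(w, D) = 9 + w (q(w, D) = (D + w) + (9 - D) = 9 + w)
(q(5, 8) - 105)*j(-8) = ((9 + 5) - 105)*(-8)² = (14 - 105)*64 = -91*64 = -5824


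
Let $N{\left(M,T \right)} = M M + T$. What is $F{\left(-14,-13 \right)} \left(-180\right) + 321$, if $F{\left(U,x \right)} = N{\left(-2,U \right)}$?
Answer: $2121$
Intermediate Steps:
$N{\left(M,T \right)} = T + M^{2}$ ($N{\left(M,T \right)} = M^{2} + T = T + M^{2}$)
$F{\left(U,x \right)} = 4 + U$ ($F{\left(U,x \right)} = U + \left(-2\right)^{2} = U + 4 = 4 + U$)
$F{\left(-14,-13 \right)} \left(-180\right) + 321 = \left(4 - 14\right) \left(-180\right) + 321 = \left(-10\right) \left(-180\right) + 321 = 1800 + 321 = 2121$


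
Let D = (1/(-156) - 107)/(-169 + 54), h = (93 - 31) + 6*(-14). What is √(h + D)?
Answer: I*√1695271695/8970 ≈ 4.5902*I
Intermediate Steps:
h = -22 (h = 62 - 84 = -22)
D = 16693/17940 (D = (-1/156 - 107)/(-115) = -16693/156*(-1/115) = 16693/17940 ≈ 0.93049)
√(h + D) = √(-22 + 16693/17940) = √(-377987/17940) = I*√1695271695/8970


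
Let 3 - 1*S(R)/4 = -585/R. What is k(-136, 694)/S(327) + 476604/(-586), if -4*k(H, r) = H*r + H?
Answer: 128548367/305892 ≈ 420.24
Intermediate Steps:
S(R) = 12 + 2340/R (S(R) = 12 - (-2340)/R = 12 + 2340/R)
k(H, r) = -H/4 - H*r/4 (k(H, r) = -(H*r + H)/4 = -(H + H*r)/4 = -H/4 - H*r/4)
k(-136, 694)/S(327) + 476604/(-586) = (-¼*(-136)*(1 + 694))/(12 + 2340/327) + 476604/(-586) = (-¼*(-136)*695)/(12 + 2340*(1/327)) + 476604*(-1/586) = 23630/(12 + 780/109) - 238302/293 = 23630/(2088/109) - 238302/293 = 23630*(109/2088) - 238302/293 = 1287835/1044 - 238302/293 = 128548367/305892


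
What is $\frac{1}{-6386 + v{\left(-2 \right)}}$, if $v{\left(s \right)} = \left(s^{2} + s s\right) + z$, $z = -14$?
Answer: $- \frac{1}{6392} \approx -0.00015645$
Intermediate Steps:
$v{\left(s \right)} = -14 + 2 s^{2}$ ($v{\left(s \right)} = \left(s^{2} + s s\right) - 14 = \left(s^{2} + s^{2}\right) - 14 = 2 s^{2} - 14 = -14 + 2 s^{2}$)
$\frac{1}{-6386 + v{\left(-2 \right)}} = \frac{1}{-6386 - \left(14 - 2 \left(-2\right)^{2}\right)} = \frac{1}{-6386 + \left(-14 + 2 \cdot 4\right)} = \frac{1}{-6386 + \left(-14 + 8\right)} = \frac{1}{-6386 - 6} = \frac{1}{-6392} = - \frac{1}{6392}$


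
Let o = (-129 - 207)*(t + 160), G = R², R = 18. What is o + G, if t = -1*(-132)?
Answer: -97788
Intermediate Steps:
t = 132
G = 324 (G = 18² = 324)
o = -98112 (o = (-129 - 207)*(132 + 160) = -336*292 = -98112)
o + G = -98112 + 324 = -97788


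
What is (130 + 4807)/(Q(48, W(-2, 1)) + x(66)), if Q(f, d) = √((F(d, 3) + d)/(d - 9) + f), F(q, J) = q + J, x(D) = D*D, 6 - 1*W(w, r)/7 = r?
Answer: 559144872/493341815 - 4937*√34346/493341815 ≈ 1.1315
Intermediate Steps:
W(w, r) = 42 - 7*r
x(D) = D²
F(q, J) = J + q
Q(f, d) = √(f + (3 + 2*d)/(-9 + d)) (Q(f, d) = √(((3 + d) + d)/(d - 9) + f) = √((3 + 2*d)/(-9 + d) + f) = √(f + (3 + 2*d)/(-9 + d)))
(130 + 4807)/(Q(48, W(-2, 1)) + x(66)) = (130 + 4807)/(√((3 + 2*(42 - 7*1) + 48*(-9 + (42 - 7*1)))/(-9 + (42 - 7*1))) + 66²) = 4937/(√((3 + 2*(42 - 7) + 48*(-9 + (42 - 7)))/(-9 + (42 - 7))) + 4356) = 4937/(√((3 + 2*35 + 48*(-9 + 35))/(-9 + 35)) + 4356) = 4937/(√((3 + 70 + 48*26)/26) + 4356) = 4937/(√((3 + 70 + 1248)/26) + 4356) = 4937/(√((1/26)*1321) + 4356) = 4937/(√(1321/26) + 4356) = 4937/(√34346/26 + 4356) = 4937/(4356 + √34346/26)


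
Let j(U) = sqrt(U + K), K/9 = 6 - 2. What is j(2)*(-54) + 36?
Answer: 36 - 54*sqrt(38) ≈ -296.88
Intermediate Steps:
K = 36 (K = 9*(6 - 2) = 9*4 = 36)
j(U) = sqrt(36 + U) (j(U) = sqrt(U + 36) = sqrt(36 + U))
j(2)*(-54) + 36 = sqrt(36 + 2)*(-54) + 36 = sqrt(38)*(-54) + 36 = -54*sqrt(38) + 36 = 36 - 54*sqrt(38)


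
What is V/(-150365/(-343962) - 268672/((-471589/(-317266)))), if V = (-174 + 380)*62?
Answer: -2071729460433096/29319418769559439 ≈ -0.070661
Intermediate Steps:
V = 12772 (V = 206*62 = 12772)
V/(-150365/(-343962) - 268672/((-471589/(-317266)))) = 12772/(-150365/(-343962) - 268672/((-471589/(-317266)))) = 12772/(-150365*(-1/343962) - 268672/((-471589*(-1/317266)))) = 12772/(150365/343962 - 268672/471589/317266) = 12772/(150365/343962 - 268672*317266/471589) = 12772/(150365/343962 - 85240490752/471589) = 12772/(-29319418769559439/162208695618) = 12772*(-162208695618/29319418769559439) = -2071729460433096/29319418769559439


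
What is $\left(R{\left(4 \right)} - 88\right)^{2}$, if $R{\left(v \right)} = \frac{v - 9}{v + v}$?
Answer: $\frac{502681}{64} \approx 7854.4$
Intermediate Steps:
$R{\left(v \right)} = \frac{-9 + v}{2 v}$
$\left(R{\left(4 \right)} - 88\right)^{2} = \left(\frac{-9 + 4}{2 \cdot 4} - 88\right)^{2} = \left(\frac{1}{2} \cdot \frac{1}{4} \left(-5\right) - 88\right)^{2} = \left(- \frac{5}{8} - 88\right)^{2} = \left(- \frac{709}{8}\right)^{2} = \frac{502681}{64}$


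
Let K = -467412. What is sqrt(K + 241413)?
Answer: 3*I*sqrt(25111) ≈ 475.39*I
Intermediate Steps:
sqrt(K + 241413) = sqrt(-467412 + 241413) = sqrt(-225999) = 3*I*sqrt(25111)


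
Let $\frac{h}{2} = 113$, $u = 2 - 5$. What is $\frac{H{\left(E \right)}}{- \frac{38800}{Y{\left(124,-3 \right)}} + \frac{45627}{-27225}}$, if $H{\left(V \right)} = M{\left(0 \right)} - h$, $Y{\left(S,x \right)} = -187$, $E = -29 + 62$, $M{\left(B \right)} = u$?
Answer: $- \frac{35328975}{31751447} \approx -1.1127$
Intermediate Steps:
$u = -3$ ($u = 2 - 5 = -3$)
$M{\left(B \right)} = -3$
$h = 226$ ($h = 2 \cdot 113 = 226$)
$E = 33$
$H{\left(V \right)} = -229$ ($H{\left(V \right)} = -3 - 226 = -229$)
$\frac{H{\left(E \right)}}{- \frac{38800}{Y{\left(124,-3 \right)}} + \frac{45627}{-27225}} = - \frac{229}{- \frac{38800}{-187} + \frac{45627}{-27225}} = - \frac{229}{\left(-38800\right) \left(- \frac{1}{187}\right) + 45627 \left(- \frac{1}{27225}\right)} = - \frac{229}{\frac{38800}{187} - \frac{15209}{9075}} = - \frac{229}{\frac{31751447}{154275}} = \left(-229\right) \frac{154275}{31751447} = - \frac{35328975}{31751447}$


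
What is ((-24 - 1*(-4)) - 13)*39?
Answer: -1287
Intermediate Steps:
((-24 - 1*(-4)) - 13)*39 = ((-24 + 4) - 13)*39 = (-20 - 13)*39 = -33*39 = -1287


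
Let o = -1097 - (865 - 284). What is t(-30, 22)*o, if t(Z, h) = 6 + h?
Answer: -46984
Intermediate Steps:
o = -1678 (o = -1097 - 1*581 = -1097 - 581 = -1678)
t(-30, 22)*o = (6 + 22)*(-1678) = 28*(-1678) = -46984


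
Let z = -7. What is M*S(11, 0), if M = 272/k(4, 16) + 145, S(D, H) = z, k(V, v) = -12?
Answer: -2569/3 ≈ -856.33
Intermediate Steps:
S(D, H) = -7
M = 367/3 (M = 272/(-12) + 145 = 272*(-1/12) + 145 = -68/3 + 145 = 367/3 ≈ 122.33)
M*S(11, 0) = (367/3)*(-7) = -2569/3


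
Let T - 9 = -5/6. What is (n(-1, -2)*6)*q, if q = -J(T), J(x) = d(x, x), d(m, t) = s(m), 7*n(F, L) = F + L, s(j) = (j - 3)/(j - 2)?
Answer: 558/259 ≈ 2.1544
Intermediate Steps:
s(j) = (-3 + j)/(-2 + j)
n(F, L) = F/7 + L/7 (n(F, L) = (F + L)/7 = F/7 + L/7)
T = 49/6 (T = 9 - 5/6 = 9 - 5*⅙ = 9 - ⅚ = 49/6 ≈ 8.1667)
d(m, t) = (-3 + m)/(-2 + m)
J(x) = (-3 + x)/(-2 + x)
q = -31/37 (q = -(-3 + 49/6)/(-2 + 49/6) = -31/(37/6*6) = -6*31/(37*6) = -1*31/37 = -31/37 ≈ -0.83784)
(n(-1, -2)*6)*q = (((⅐)*(-1) + (⅐)*(-2))*6)*(-31/37) = ((-⅐ - 2/7)*6)*(-31/37) = -3/7*6*(-31/37) = -18/7*(-31/37) = 558/259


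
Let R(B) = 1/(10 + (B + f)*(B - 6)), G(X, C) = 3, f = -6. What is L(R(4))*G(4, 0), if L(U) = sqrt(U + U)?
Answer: 3*sqrt(7)/7 ≈ 1.1339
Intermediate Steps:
R(B) = 1/(10 + (-6 + B)**2) (R(B) = 1/(10 + (B - 6)*(B - 6)) = 1/(10 + (-6 + B)*(-6 + B)) = 1/(10 + (-6 + B)**2))
L(U) = sqrt(2)*sqrt(U) (L(U) = sqrt(2*U) = sqrt(2)*sqrt(U))
L(R(4))*G(4, 0) = (sqrt(2)*sqrt(1/(46 + 4**2 - 12*4)))*3 = (sqrt(2)*sqrt(1/(46 + 16 - 48)))*3 = (sqrt(2)*sqrt(1/14))*3 = (sqrt(2)*(sqrt(14)/14))*3 = (sqrt(7)/7)*3 = 3*sqrt(7)/7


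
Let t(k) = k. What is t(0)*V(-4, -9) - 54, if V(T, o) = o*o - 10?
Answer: -54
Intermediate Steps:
V(T, o) = -10 + o**2 (V(T, o) = o**2 - 10 = -10 + o**2)
t(0)*V(-4, -9) - 54 = 0*(-10 + (-9)**2) - 54 = 0*(-10 + 81) - 54 = 0*71 - 54 = 0 - 54 = -54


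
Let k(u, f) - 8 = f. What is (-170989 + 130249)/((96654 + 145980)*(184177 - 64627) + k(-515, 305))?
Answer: -40740/29006895013 ≈ -1.4045e-6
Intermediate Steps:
k(u, f) = 8 + f
(-170989 + 130249)/((96654 + 145980)*(184177 - 64627) + k(-515, 305)) = (-170989 + 130249)/((96654 + 145980)*(184177 - 64627) + (8 + 305)) = -40740/(242634*119550 + 313) = -40740/(29006894700 + 313) = -40740/29006895013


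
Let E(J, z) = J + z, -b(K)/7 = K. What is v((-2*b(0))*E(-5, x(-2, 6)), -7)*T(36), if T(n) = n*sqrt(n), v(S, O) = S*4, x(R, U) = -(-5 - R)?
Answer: 0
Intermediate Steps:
x(R, U) = 5 + R
b(K) = -7*K
v(S, O) = 4*S
T(n) = n**(3/2)
v((-2*b(0))*E(-5, x(-2, 6)), -7)*T(36) = (4*((-(-14)*0)*(-5 + (5 - 2))))*36**(3/2) = (4*((-2*0)*(-5 + 3)))*216 = (4*(0*(-2)))*216 = (4*0)*216 = 0*216 = 0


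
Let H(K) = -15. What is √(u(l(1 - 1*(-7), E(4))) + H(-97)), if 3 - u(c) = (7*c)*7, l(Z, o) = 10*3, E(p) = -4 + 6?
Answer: I*√1482 ≈ 38.497*I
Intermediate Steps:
E(p) = 2
l(Z, o) = 30
u(c) = 3 - 49*c (u(c) = 3 - 7*c*7 = 3 - 49*c)
√(u(l(1 - 1*(-7), E(4))) + H(-97)) = √((3 - 49*30) - 15) = √((3 - 1470) - 15) = √(-1467 - 15) = √(-1482) = I*√1482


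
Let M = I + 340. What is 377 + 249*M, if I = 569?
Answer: 226718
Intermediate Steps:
M = 909 (M = 569 + 340 = 909)
377 + 249*M = 377 + 249*909 = 377 + 226341 = 226718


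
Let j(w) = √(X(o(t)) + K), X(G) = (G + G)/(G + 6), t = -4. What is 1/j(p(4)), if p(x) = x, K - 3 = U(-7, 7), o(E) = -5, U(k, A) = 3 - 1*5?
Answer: -I/3 ≈ -0.33333*I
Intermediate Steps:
U(k, A) = -2 (U(k, A) = 3 - 5 = -2)
K = 1 (K = 3 - 2 = 1)
X(G) = 2*G/(6 + G) (X(G) = (2*G)/(6 + G) = 2*G/(6 + G))
j(w) = 3*I (j(w) = √(2*(-5)/(6 - 5) + 1) = √(2*(-5)/1 + 1) = √(2*(-5)*1 + 1) = √(-10 + 1) = √(-9) = 3*I)
1/j(p(4)) = 1/(3*I) = -I/3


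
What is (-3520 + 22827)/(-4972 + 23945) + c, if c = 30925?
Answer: 586759332/18973 ≈ 30926.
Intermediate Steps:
(-3520 + 22827)/(-4972 + 23945) + c = (-3520 + 22827)/(-4972 + 23945) + 30925 = 19307/18973 + 30925 = 586759332/18973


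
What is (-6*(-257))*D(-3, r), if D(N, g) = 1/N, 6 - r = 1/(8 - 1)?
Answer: -514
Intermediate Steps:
r = 41/7 (r = 6 - 1/(8 - 1) = 6 - 1/7 = 41/7 ≈ 5.8571)
(-6*(-257))*D(-3, r) = -6*(-257)/(-3) = -1*(-1542)*(-1/3) = 1542*(-1/3) = -514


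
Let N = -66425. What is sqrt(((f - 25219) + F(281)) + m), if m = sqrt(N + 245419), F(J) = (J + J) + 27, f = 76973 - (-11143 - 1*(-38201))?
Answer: sqrt(25285 + sqrt(178994)) ≈ 160.34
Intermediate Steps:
f = 49915 (f = 76973 - (-11143 + 38201) = 76973 - 1*27058 = 76973 - 27058 = 49915)
F(J) = 27 + 2*J (F(J) = 2*J + 27 = 27 + 2*J)
m = sqrt(178994) (m = sqrt(-66425 + 245419) = sqrt(178994) ≈ 423.08)
sqrt(((f - 25219) + F(281)) + m) = sqrt(((49915 - 25219) + (27 + 2*281)) + sqrt(178994)) = sqrt((24696 + (27 + 562)) + sqrt(178994)) = sqrt((24696 + 589) + sqrt(178994)) = sqrt(25285 + sqrt(178994))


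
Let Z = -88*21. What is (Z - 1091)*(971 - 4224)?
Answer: 9560567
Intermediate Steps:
Z = -1848
(Z - 1091)*(971 - 4224) = (-1848 - 1091)*(971 - 4224) = -2939*(-3253) = 9560567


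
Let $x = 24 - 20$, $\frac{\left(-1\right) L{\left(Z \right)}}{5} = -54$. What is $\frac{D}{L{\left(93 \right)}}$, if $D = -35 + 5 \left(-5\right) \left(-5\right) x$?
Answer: $\frac{31}{18} \approx 1.7222$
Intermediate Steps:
$L{\left(Z \right)} = 270$ ($L{\left(Z \right)} = \left(-5\right) \left(-54\right) = 270$)
$x = 4$ ($x = 24 - 20 = 4$)
$D = 465$ ($D = -35 + 5 \left(-5\right) \left(-5\right) 4 = -35 + \left(-25\right) \left(-5\right) 4 = -35 + 125 \cdot 4 = -35 + 500 = 465$)
$\frac{D}{L{\left(93 \right)}} = \frac{465}{270} = 465 \cdot \frac{1}{270} = \frac{31}{18}$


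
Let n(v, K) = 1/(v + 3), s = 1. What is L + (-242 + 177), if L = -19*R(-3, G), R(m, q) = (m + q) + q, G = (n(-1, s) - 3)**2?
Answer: -491/2 ≈ -245.50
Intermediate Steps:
n(v, K) = 1/(3 + v)
G = 25/4 (G = (1/(3 - 1) - 3)**2 = (1/2 - 3)**2 = (-5/2)**2 = 25/4 ≈ 6.2500)
R(m, q) = m + 2*q
L = -361/2 (L = -19*(-3 + 2*(25/4)) = -19*(-3 + 25/2) = -19*19/2 = -361/2 ≈ -180.50)
L + (-242 + 177) = -361/2 + (-242 + 177) = -361/2 - 65 = -491/2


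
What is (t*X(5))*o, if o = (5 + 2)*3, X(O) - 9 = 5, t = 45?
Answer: 13230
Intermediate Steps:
X(O) = 14 (X(O) = 9 + 5 = 14)
o = 21 (o = 7*3 = 21)
(t*X(5))*o = (45*14)*21 = 630*21 = 13230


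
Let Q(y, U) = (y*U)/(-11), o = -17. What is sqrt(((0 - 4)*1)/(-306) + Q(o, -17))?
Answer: I*sqrt(8264465)/561 ≈ 5.1244*I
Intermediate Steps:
Q(y, U) = -U*y/11 (Q(y, U) = (U*y)*(-1/11) = -U*y/11)
sqrt(((0 - 4)*1)/(-306) + Q(o, -17)) = sqrt(((0 - 4)*1)/(-306) - 1/11*(-17)*(-17)) = sqrt(-4*1*(-1/306) - 289/11) = sqrt(-4*(-1/306) - 289/11) = sqrt(2/153 - 289/11) = sqrt(-44195/1683) = I*sqrt(8264465)/561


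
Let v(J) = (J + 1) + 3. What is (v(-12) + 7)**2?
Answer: 1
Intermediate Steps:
v(J) = 4 + J (v(J) = (1 + J) + 3 = 4 + J)
(v(-12) + 7)**2 = ((4 - 12) + 7)**2 = (-8 + 7)**2 = (-1)**2 = 1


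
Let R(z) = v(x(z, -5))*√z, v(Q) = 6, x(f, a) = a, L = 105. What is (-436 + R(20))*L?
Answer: -45780 + 1260*√5 ≈ -42963.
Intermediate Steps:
R(z) = 6*√z
(-436 + R(20))*L = (-436 + 6*√20)*105 = (-436 + 6*(2*√5))*105 = (-436 + 12*√5)*105 = -45780 + 1260*√5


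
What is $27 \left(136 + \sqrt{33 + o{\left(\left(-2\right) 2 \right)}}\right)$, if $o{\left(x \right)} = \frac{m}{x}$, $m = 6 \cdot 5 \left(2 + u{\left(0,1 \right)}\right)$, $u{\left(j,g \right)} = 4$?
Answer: $3672 + 54 i \sqrt{3} \approx 3672.0 + 93.531 i$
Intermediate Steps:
$m = 180$ ($m = 6 \cdot 5 \left(2 + 4\right) = 30 \cdot 6 = 180$)
$o{\left(x \right)} = \frac{180}{x}$
$27 \left(136 + \sqrt{33 + o{\left(\left(-2\right) 2 \right)}}\right) = 27 \left(136 + \sqrt{33 + \frac{180}{\left(-2\right) 2}}\right) = 27 \left(136 + \sqrt{33 + \frac{180}{-4}}\right) = 27 \left(136 + \sqrt{33 + 180 \left(- \frac{1}{4}\right)}\right) = 27 \left(136 + \sqrt{33 - 45}\right) = 27 \left(136 + \sqrt{-12}\right) = 27 \left(136 + 2 i \sqrt{3}\right) = 3672 + 54 i \sqrt{3}$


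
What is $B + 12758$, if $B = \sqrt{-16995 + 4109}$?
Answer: $12758 + i \sqrt{12886} \approx 12758.0 + 113.52 i$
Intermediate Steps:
$B = i \sqrt{12886}$ ($B = \sqrt{-12886} = i \sqrt{12886} \approx 113.52 i$)
$B + 12758 = i \sqrt{12886} + 12758 = 12758 + i \sqrt{12886}$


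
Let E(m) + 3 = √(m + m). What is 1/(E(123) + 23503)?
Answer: 11750/276124877 - √246/552249754 ≈ 4.2525e-5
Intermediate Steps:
E(m) = -3 + √2*√m (E(m) = -3 + √(m + m) = -3 + √(2*m) = -3 + √2*√m)
1/(E(123) + 23503) = 1/((-3 + √2*√123) + 23503) = 1/((-3 + √246) + 23503) = 1/(23500 + √246)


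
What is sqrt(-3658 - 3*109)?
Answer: I*sqrt(3985) ≈ 63.127*I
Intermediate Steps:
sqrt(-3658 - 3*109) = sqrt(-3658 - 327) = sqrt(-3985) = I*sqrt(3985)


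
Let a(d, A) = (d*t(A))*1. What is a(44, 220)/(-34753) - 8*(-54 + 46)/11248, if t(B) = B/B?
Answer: 108080/24431359 ≈ 0.0044238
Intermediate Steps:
t(B) = 1
a(d, A) = d (a(d, A) = (d*1)*1 = d*1 = d)
a(44, 220)/(-34753) - 8*(-54 + 46)/11248 = 44/(-34753) - 8*(-54 + 46)/11248 = 44*(-1/34753) - 8*(-8)*(1/11248) = -44/34753 + 64*(1/11248) = -44/34753 + 4/703 = 108080/24431359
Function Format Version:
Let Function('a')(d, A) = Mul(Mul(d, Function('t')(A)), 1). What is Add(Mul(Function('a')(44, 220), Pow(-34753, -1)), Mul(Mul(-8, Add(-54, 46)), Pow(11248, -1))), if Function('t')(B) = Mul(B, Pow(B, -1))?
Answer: Rational(108080, 24431359) ≈ 0.0044238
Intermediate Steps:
Function('t')(B) = 1
Function('a')(d, A) = d (Function('a')(d, A) = Mul(Mul(d, 1), 1) = Mul(d, 1) = d)
Add(Mul(Function('a')(44, 220), Pow(-34753, -1)), Mul(Mul(-8, Add(-54, 46)), Pow(11248, -1))) = Add(Mul(44, Pow(-34753, -1)), Mul(Mul(-8, Add(-54, 46)), Pow(11248, -1))) = Add(Mul(44, Rational(-1, 34753)), Mul(Mul(-8, -8), Rational(1, 11248))) = Add(Rational(-44, 34753), Mul(64, Rational(1, 11248))) = Add(Rational(-44, 34753), Rational(4, 703)) = Rational(108080, 24431359)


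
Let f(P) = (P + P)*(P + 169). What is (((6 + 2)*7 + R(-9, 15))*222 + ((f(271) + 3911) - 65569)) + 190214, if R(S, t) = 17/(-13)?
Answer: 4929310/13 ≈ 3.7918e+5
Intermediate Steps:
R(S, t) = -17/13 (R(S, t) = 17*(-1/13) = -17/13)
f(P) = 2*P*(169 + P) (f(P) = (2*P)*(169 + P) = 2*P*(169 + P))
(((6 + 2)*7 + R(-9, 15))*222 + ((f(271) + 3911) - 65569)) + 190214 = (((6 + 2)*7 - 17/13)*222 + ((2*271*(169 + 271) + 3911) - 65569)) + 190214 = ((8*7 - 17/13)*222 + ((2*271*440 + 3911) - 65569)) + 190214 = ((56 - 17/13)*222 + ((238480 + 3911) - 65569)) + 190214 = ((711/13)*222 + (242391 - 65569)) + 190214 = (157842/13 + 176822) + 190214 = 2456528/13 + 190214 = 4929310/13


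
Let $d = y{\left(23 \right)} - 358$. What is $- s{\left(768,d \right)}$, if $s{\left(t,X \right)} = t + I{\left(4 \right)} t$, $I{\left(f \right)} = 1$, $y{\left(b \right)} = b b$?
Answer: $-1536$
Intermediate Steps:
$y{\left(b \right)} = b^{2}$
$d = 171$ ($d = 23^{2} - 358 = 529 - 358 = 171$)
$s{\left(t,X \right)} = 2 t$ ($s{\left(t,X \right)} = t + 1 t = t + t = 2 t$)
$- s{\left(768,d \right)} = - 2 \cdot 768 = \left(-1\right) 1536 = -1536$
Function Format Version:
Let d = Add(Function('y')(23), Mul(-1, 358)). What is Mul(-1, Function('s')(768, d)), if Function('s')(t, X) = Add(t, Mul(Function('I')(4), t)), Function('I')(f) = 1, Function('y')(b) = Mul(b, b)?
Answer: -1536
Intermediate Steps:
Function('y')(b) = Pow(b, 2)
d = 171 (d = Add(Pow(23, 2), Mul(-1, 358)) = Add(529, -358) = 171)
Function('s')(t, X) = Mul(2, t) (Function('s')(t, X) = Add(t, Mul(1, t)) = Add(t, t) = Mul(2, t))
Mul(-1, Function('s')(768, d)) = Mul(-1, Mul(2, 768)) = Mul(-1, 1536) = -1536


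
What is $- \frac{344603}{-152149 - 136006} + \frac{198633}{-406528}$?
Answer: $\frac{11836239467}{16734725120} \approx 0.70729$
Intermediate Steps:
$- \frac{344603}{-152149 - 136006} + \frac{198633}{-406528} = - \frac{344603}{-288155} + 198633 \left(- \frac{1}{406528}\right) = \left(-344603\right) \left(- \frac{1}{288155}\right) - \frac{198633}{406528} = \frac{49229}{41165} - \frac{198633}{406528} = \frac{11836239467}{16734725120}$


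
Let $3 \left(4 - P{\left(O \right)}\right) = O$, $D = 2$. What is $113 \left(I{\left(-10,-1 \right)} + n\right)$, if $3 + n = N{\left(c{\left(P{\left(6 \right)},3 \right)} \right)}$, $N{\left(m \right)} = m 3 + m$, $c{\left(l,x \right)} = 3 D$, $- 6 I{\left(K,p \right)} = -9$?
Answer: $\frac{5085}{2} \approx 2542.5$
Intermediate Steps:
$P{\left(O \right)} = 4 - \frac{O}{3}$
$I{\left(K,p \right)} = \frac{3}{2}$ ($I{\left(K,p \right)} = \left(- \frac{1}{6}\right) \left(-9\right) = \frac{3}{2}$)
$c{\left(l,x \right)} = 6$ ($c{\left(l,x \right)} = 3 \cdot 2 = 6$)
$N{\left(m \right)} = 4 m$ ($N{\left(m \right)} = 3 m + m = 4 m$)
$n = 21$ ($n = -3 + 4 \cdot 6 = -3 + 24 = 21$)
$113 \left(I{\left(-10,-1 \right)} + n\right) = 113 \left(\frac{3}{2} + 21\right) = 113 \cdot \frac{45}{2} = \frac{5085}{2}$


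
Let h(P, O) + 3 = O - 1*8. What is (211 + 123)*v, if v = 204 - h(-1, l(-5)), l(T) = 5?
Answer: 70140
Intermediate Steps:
h(P, O) = -11 + O (h(P, O) = -3 + (O - 1*8) = -3 + (O - 8) = -3 + (-8 + O) = -11 + O)
v = 210 (v = 204 - (-11 + 5) = 204 - 1*(-6) = 204 + 6 = 210)
(211 + 123)*v = (211 + 123)*210 = 334*210 = 70140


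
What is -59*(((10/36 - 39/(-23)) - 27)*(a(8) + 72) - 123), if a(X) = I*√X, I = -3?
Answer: 2612107/23 - 611299*√2/69 ≈ 1.0104e+5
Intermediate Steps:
a(X) = -3*√X
-59*(((10/36 - 39/(-23)) - 27)*(a(8) + 72) - 123) = -59*(((10/36 - 39/(-23)) - 27)*(-6*√2 + 72) - 123) = -59*(((10*(1/36) - 39*(-1/23)) - 27)*(-6*√2 + 72) - 123) = -59*(((5/18 + 39/23) - 27)*(-6*√2 + 72) - 123) = -59*((817/414 - 27)*(72 - 6*√2) - 123) = -59*(-10361*(72 - 6*√2)/414 - 123) = -59*((-41444/23 + 10361*√2/69) - 123) = -59*(-44273/23 + 10361*√2/69) = 2612107/23 - 611299*√2/69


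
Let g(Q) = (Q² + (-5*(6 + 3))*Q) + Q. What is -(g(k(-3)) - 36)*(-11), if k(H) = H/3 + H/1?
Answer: 1716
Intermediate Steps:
k(H) = 4*H/3 (k(H) = H*(⅓) + H*1 = H/3 + H = 4*H/3)
g(Q) = Q² - 44*Q (g(Q) = (Q² + (-5*9)*Q) + Q = (Q² - 45*Q) + Q = Q² - 44*Q)
-(g(k(-3)) - 36)*(-11) = -(((4/3)*(-3))*(-44 + (4/3)*(-3)) - 36)*(-11) = -(-4*(-44 - 4) - 36)*(-11) = -(-4*(-48) - 36)*(-11) = -(192 - 36)*(-11) = -156*(-11) = -1*(-1716) = 1716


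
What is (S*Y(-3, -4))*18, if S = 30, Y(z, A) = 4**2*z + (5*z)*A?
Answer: 6480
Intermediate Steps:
Y(z, A) = 16*z + 5*A*z
(S*Y(-3, -4))*18 = (30*(-3*(16 + 5*(-4))))*18 = (30*(-3*(16 - 20)))*18 = (30*(-3*(-4)))*18 = (30*12)*18 = 360*18 = 6480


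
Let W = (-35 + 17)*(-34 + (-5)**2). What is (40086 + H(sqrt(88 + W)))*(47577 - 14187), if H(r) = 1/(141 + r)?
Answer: 26275539509730/19631 - 166950*sqrt(10)/19631 ≈ 1.3385e+9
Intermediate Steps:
W = 162 (W = -18*(-34 + 25) = -18*(-9) = 162)
(40086 + H(sqrt(88 + W)))*(47577 - 14187) = (40086 + 1/(141 + sqrt(88 + 162)))*(47577 - 14187) = (40086 + 1/(141 + sqrt(250)))*33390 = (40086 + 1/(141 + 5*sqrt(10)))*33390 = 1338471540 + 33390/(141 + 5*sqrt(10))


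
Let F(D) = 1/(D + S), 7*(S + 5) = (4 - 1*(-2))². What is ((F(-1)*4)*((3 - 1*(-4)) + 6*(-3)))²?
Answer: 23716/9 ≈ 2635.1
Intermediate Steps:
S = ⅐ (S = -5 + (4 - 1*(-2))²/7 = -5 + (4 + 2)²/7 = -5 + (⅐)*6² = -5 + (⅐)*36 = -5 + 36/7 = ⅐ ≈ 0.14286)
F(D) = 1/(⅐ + D) (F(D) = 1/(D + ⅐) = 1/(⅐ + D))
((F(-1)*4)*((3 - 1*(-4)) + 6*(-3)))² = (((7/(1 + 7*(-1)))*4)*((3 - 1*(-4)) + 6*(-3)))² = (((7/(1 - 7))*4)*((3 + 4) - 18))² = (((7/(-6))*4)*(7 - 18))² = (((7*(-⅙))*4)*(-11))² = (-7/6*4*(-11))² = (-14/3*(-11))² = (154/3)² = 23716/9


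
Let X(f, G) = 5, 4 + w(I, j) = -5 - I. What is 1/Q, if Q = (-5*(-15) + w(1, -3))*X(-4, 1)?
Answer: 1/325 ≈ 0.0030769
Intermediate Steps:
w(I, j) = -9 - I (w(I, j) = -4 + (-5 - I) = -9 - I)
Q = 325 (Q = (-5*(-15) + (-9 - 1*1))*5 = (75 + (-9 - 1))*5 = (75 - 10)*5 = 65*5 = 325)
1/Q = 1/325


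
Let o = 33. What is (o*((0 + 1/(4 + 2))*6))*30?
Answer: 990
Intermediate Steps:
(o*((0 + 1/(4 + 2))*6))*30 = (33*((0 + 1/(4 + 2))*6))*30 = (33*((0 + 1/6)*6))*30 = (33*((1/6)*6))*30 = (33*1)*30 = 33*30 = 990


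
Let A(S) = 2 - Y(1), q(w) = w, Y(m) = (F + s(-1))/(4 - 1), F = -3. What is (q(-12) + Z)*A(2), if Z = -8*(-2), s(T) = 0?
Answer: 12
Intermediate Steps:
Y(m) = -1 (Y(m) = (-3 + 0)/(4 - 1) = -3/3 = -3*⅓ = -1)
A(S) = 3 (A(S) = 2 - 1*(-1) = 2 + 1 = 3)
Z = 16
(q(-12) + Z)*A(2) = (-12 + 16)*3 = 4*3 = 12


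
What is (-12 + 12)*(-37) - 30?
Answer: -30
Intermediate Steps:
(-12 + 12)*(-37) - 30 = 0*(-37) - 30 = 0 - 30 = -30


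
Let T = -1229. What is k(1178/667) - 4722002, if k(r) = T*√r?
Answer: -4722002 - 1229*√785726/667 ≈ -4.7236e+6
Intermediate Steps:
k(r) = -1229*√r
k(1178/667) - 4722002 = -1229*√785726/667 - 4722002 = -4722002 - 1229*√785726/667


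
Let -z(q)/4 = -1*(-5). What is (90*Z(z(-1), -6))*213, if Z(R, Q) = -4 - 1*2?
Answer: -115020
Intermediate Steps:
z(q) = -20 (z(q) = -(-4)*(-5) = -4*5 = -20)
Z(R, Q) = -6 (Z(R, Q) = -4 - 2 = -6)
(90*Z(z(-1), -6))*213 = (90*(-6))*213 = -540*213 = -115020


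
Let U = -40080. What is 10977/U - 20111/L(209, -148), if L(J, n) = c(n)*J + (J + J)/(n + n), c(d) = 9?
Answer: -40782935041/3716471440 ≈ -10.974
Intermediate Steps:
L(J, n) = 9*J + J/n (L(J, n) = 9*J + (J + J)/(n + n) = 9*J + (2*J)/((2*n)) = 9*J + (2*J)*(1/(2*n)) = 9*J + J/n)
10977/U - 20111/L(209, -148) = 10977/(-40080) - 20111/(9*209 + 209/(-148)) = 10977*(-1/40080) - 20111/(1881 + 209*(-1/148)) = -3659/13360 - 20111/(1881 - 209/148) = -3659/13360 - 20111/278179/148 = -3659/13360 - 20111*148/278179 = -3659/13360 - 2976428/278179 = -40782935041/3716471440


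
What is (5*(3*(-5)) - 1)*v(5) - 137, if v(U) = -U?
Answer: 243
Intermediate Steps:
(5*(3*(-5)) - 1)*v(5) - 137 = (5*(3*(-5)) - 1)*(-1*5) - 137 = (5*(-15) - 1)*(-5) - 137 = (-75 - 1)*(-5) - 137 = -76*(-5) - 137 = 380 - 137 = 243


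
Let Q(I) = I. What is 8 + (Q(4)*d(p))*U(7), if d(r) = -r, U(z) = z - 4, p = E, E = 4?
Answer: -40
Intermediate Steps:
p = 4
U(z) = -4 + z
8 + (Q(4)*d(p))*U(7) = 8 + (4*(-1*4))*(-4 + 7) = 8 + (4*(-4))*3 = 8 - 16*3 = 8 - 48 = -40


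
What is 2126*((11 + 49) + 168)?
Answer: 484728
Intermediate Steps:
2126*((11 + 49) + 168) = 2126*(60 + 168) = 2126*228 = 484728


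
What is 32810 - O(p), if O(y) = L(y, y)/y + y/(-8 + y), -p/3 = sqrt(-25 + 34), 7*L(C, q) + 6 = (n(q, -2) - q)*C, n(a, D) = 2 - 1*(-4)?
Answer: 11712182/357 ≈ 32807.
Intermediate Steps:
n(a, D) = 6 (n(a, D) = 2 + 4 = 6)
L(C, q) = -6/7 + C*(6 - q)/7 (L(C, q) = -6/7 + ((6 - q)*C)/7 = -6/7 + (C*(6 - q))/7 = -6/7 + C*(6 - q)/7)
p = -9 (p = -3*sqrt(-25 + 34) = -3*sqrt(9) = -3*3 = -9)
O(y) = y/(-8 + y) + (-6/7 - y**2/7 + 6*y/7)/y (O(y) = (-6/7 + 6*y/7 - y*y/7)/y + y/(-8 + y) = (-6/7 + 6*y/7 - y**2/7)/y + y/(-8 + y) = (-6/7 - y**2/7 + 6*y/7)/y + y/(-8 + y) = y/(-8 + y) + (-6/7 - y**2/7 + 6*y/7)/y)
32810 - O(p) = 32810 - (48 - 1*(-9)**3 - 54*(-9) + 21*(-9)**2)/(7*(-9)*(-8 - 9)) = 32810 - (-1)*(48 - 1*(-729) + 486 + 21*81)/(7*9*(-17)) = 32810 - (-1)*(-1)*(48 + 729 + 486 + 1701)/(7*9*17) = 32810 - (-1)*(-1)*2964/(7*9*17) = 32810 - 1*988/357 = 32810 - 988/357 = 11712182/357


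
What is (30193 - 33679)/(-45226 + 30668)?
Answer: 1743/7279 ≈ 0.23946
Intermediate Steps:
(30193 - 33679)/(-45226 + 30668) = -3486/(-14558) = -3486*(-1/14558) = 1743/7279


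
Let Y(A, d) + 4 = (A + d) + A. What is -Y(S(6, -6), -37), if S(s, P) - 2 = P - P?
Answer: 37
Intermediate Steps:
S(s, P) = 2 (S(s, P) = 2 + (P - P) = 2 + 0 = 2)
Y(A, d) = -4 + d + 2*A (Y(A, d) = -4 + ((A + d) + A) = -4 + (d + 2*A) = -4 + d + 2*A)
-Y(S(6, -6), -37) = -(-4 - 37 + 2*2) = -(-4 - 37 + 4) = -1*(-37) = 37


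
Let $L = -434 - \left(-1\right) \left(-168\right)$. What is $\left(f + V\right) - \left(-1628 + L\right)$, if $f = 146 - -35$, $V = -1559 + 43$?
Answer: $895$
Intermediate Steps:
$L = -602$ ($L = -434 - 168 = -602$)
$V = -1516$
$f = 181$ ($f = 146 + 35 = 181$)
$\left(f + V\right) - \left(-1628 + L\right) = \left(181 - 1516\right) + \left(1628 - -602\right) = -1335 + \left(1628 + 602\right) = -1335 + 2230 = 895$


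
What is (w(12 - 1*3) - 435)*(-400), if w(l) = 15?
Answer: 168000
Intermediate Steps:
(w(12 - 1*3) - 435)*(-400) = (15 - 435)*(-400) = -420*(-400) = 168000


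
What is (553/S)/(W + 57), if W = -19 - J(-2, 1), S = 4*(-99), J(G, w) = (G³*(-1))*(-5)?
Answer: -553/30888 ≈ -0.017903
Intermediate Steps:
J(G, w) = 5*G³ (J(G, w) = -G³*(-5) = 5*G³)
S = -396
W = 21 (W = -19 - 5*(-2)³ = -19 - 5*(-8) = -19 - 1*(-40) = -19 + 40 = 21)
(553/S)/(W + 57) = (553/(-396))/(21 + 57) = (553*(-1/396))/78 = -553/396*1/78 = -553/30888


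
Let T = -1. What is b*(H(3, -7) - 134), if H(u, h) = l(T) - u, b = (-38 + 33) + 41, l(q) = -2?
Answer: -5004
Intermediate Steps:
b = 36 (b = -5 + 41 = 36)
H(u, h) = -2 - u
b*(H(3, -7) - 134) = 36*((-2 - 1*3) - 134) = 36*((-2 - 3) - 134) = 36*(-5 - 134) = 36*(-139) = -5004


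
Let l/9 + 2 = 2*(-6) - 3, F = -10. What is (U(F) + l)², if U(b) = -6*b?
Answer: 8649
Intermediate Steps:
l = -153 (l = -18 + 9*(2*(-6) - 3) = -18 + 9*(-12 - 3) = -18 + 9*(-15) = -18 - 135 = -153)
(U(F) + l)² = (-6*(-10) - 153)² = (60 - 153)² = (-93)² = 8649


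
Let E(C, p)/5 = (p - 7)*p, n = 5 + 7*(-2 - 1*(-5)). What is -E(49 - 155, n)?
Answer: -2470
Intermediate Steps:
n = 26 (n = 5 + 7*(-2 + 5) = 5 + 7*3 = 5 + 21 = 26)
E(C, p) = 5*p*(-7 + p) (E(C, p) = 5*((p - 7)*p) = 5*((-7 + p)*p) = 5*(p*(-7 + p)) = 5*p*(-7 + p))
-E(49 - 155, n) = -5*26*(-7 + 26) = -5*26*19 = -1*2470 = -2470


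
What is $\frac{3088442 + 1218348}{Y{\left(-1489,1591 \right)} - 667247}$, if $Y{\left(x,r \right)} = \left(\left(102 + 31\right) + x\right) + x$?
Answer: $- \frac{2153395}{335046} \approx -6.4272$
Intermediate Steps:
$Y{\left(x,r \right)} = 133 + 2 x$ ($Y{\left(x,r \right)} = \left(133 + x\right) + x = 133 + 2 x$)
$\frac{3088442 + 1218348}{Y{\left(-1489,1591 \right)} - 667247} = \frac{3088442 + 1218348}{\left(133 + 2 \left(-1489\right)\right) - 667247} = \frac{4306790}{\left(133 - 2978\right) - 667247} = \frac{4306790}{-2845 - 667247} = \frac{4306790}{-670092} = 4306790 \left(- \frac{1}{670092}\right) = - \frac{2153395}{335046}$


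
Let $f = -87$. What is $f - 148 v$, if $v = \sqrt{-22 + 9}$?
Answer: $-87 - 148 i \sqrt{13} \approx -87.0 - 533.62 i$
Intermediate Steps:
$v = i \sqrt{13}$ ($v = \sqrt{-13} = i \sqrt{13} \approx 3.6056 i$)
$f - 148 v = -87 - 148 i \sqrt{13}$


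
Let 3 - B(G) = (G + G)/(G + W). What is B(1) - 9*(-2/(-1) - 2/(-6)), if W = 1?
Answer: -19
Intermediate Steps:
B(G) = 3 - 2*G/(1 + G) (B(G) = 3 - (G + G)/(G + 1) = 3 - 2*G/(1 + G))
B(1) - 9*(-2/(-1) - 2/(-6)) = (3 + 1)/(1 + 1) - 9*(-2/(-1) - 2/(-6)) = 4/2 - 9*(-2*(-1) - 2*(-1/6)) = (1/2)*4 - 9*(2 + 1/3) = 2 - 9*7/3 = 2 - 21 = -19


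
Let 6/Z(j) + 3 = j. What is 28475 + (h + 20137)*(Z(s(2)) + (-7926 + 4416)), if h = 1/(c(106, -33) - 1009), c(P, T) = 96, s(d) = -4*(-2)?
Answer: -64483571029/913 ≈ -7.0628e+7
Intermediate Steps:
s(d) = 8
Z(j) = 6/(-3 + j)
h = -1/913 (h = 1/(96 - 1009) = 1/(-913) = -1/913 ≈ -0.0010953)
28475 + (h + 20137)*(Z(s(2)) + (-7926 + 4416)) = 28475 + (-1/913 + 20137)*(6/(-3 + 8) + (-7926 + 4416)) = 28475 + 18385080*(6/5 - 3510)/913 = 28475 + (18385080/913)*(-17544/5) = 28475 - 64509568704/913 = -64483571029/913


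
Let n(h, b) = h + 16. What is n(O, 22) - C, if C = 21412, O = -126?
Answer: -21522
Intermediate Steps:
n(h, b) = 16 + h
n(O, 22) - C = (16 - 126) - 1*21412 = -110 - 21412 = -21522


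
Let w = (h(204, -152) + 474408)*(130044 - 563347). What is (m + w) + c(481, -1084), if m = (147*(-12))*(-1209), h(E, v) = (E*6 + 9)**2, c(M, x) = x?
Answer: -864306062599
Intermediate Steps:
h(E, v) = (9 + 6*E)**2 (h(E, v) = (6*E + 9)**2 = (9 + 6*E)**2)
m = 2132676 (m = -1764*(-1209) = 2132676)
w = -864308194191 (w = (9*(3 + 2*204)**2 + 474408)*(130044 - 563347) = (9*(3 + 408)**2 + 474408)*(-433303) = (9*411**2 + 474408)*(-433303) = (9*168921 + 474408)*(-433303) = (1520289 + 474408)*(-433303) = 1994697*(-433303) = -864308194191)
(m + w) + c(481, -1084) = (2132676 - 864308194191) - 1084 = -864306061515 - 1084 = -864306062599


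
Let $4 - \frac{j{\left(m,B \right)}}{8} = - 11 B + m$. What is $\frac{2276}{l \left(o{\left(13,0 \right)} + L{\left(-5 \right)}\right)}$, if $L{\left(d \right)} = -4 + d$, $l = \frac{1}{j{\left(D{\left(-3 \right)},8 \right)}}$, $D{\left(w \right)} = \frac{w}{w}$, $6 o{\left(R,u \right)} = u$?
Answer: $- \frac{1656928}{9} \approx -1.841 \cdot 10^{5}$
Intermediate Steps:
$o{\left(R,u \right)} = \frac{u}{6}$
$D{\left(w \right)} = 1$
$j{\left(m,B \right)} = 32 - 8 m + 88 B$ ($j{\left(m,B \right)} = 32 - 8 \left(- 11 B + m\right) = 32 - 8 \left(m - 11 B\right) = 32 + \left(- 8 m + 88 B\right) = 32 - 8 m + 88 B$)
$l = \frac{1}{728}$ ($l = \frac{1}{32 - 8 + 88 \cdot 8} = \frac{1}{32 - 8 + 704} = \frac{1}{728} \approx 0.0013736$)
$\frac{2276}{l \left(o{\left(13,0 \right)} + L{\left(-5 \right)}\right)} = \frac{2276}{\frac{1}{728} \left(\frac{1}{6} \cdot 0 - 9\right)} = \frac{2276}{\frac{1}{728} \left(0 - 9\right)} = \frac{2276}{\frac{1}{728} \left(-9\right)} = \frac{2276}{- \frac{9}{728}} = 2276 \left(- \frac{728}{9}\right) = - \frac{1656928}{9}$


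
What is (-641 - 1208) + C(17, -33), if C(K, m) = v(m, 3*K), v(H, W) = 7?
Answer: -1842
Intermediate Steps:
C(K, m) = 7
(-641 - 1208) + C(17, -33) = (-641 - 1208) + 7 = -1849 + 7 = -1842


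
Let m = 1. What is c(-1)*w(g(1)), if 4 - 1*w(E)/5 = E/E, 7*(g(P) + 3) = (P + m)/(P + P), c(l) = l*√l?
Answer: -15*I ≈ -15.0*I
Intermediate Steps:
c(l) = l^(3/2)
g(P) = -3 + (1 + P)/(14*P) (g(P) = -3 + ((P + 1)/(P + P))/7 = -3 + ((1 + P)/((2*P)))/7 = -3 + ((1 + P)*(1/(2*P)))/7 = -3 + ((1 + P)/(2*P))/7 = -3 + (1 + P)/(14*P))
w(E) = 15 (w(E) = 20 - 5*E/E = 20 - 5*1 = 20 - 5 = 15)
c(-1)*w(g(1)) = (-1)^(3/2)*15 = -I*15 = -15*I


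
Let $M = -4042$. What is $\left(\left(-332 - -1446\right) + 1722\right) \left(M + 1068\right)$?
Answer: $-8434264$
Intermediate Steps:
$\left(\left(-332 - -1446\right) + 1722\right) \left(M + 1068\right) = \left(\left(-332 - -1446\right) + 1722\right) \left(-4042 + 1068\right) = \left(\left(-332 + 1446\right) + 1722\right) \left(-2974\right) = \left(1114 + 1722\right) \left(-2974\right) = 2836 \left(-2974\right) = -8434264$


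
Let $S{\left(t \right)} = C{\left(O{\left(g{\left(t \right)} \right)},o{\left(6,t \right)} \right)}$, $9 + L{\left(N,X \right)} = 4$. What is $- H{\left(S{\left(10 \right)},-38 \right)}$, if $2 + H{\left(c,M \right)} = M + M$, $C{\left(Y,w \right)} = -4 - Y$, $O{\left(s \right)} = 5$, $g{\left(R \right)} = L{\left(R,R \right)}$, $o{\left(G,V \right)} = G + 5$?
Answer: $78$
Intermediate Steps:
$o{\left(G,V \right)} = 5 + G$
$L{\left(N,X \right)} = -5$ ($L{\left(N,X \right)} = -9 + 4 = -5$)
$g{\left(R \right)} = -5$
$S{\left(t \right)} = -9$ ($S{\left(t \right)} = -4 - 5 = -9$)
$H{\left(c,M \right)} = -2 + 2 M$ ($H{\left(c,M \right)} = -2 + \left(M + M\right) = -2 + 2 M$)
$- H{\left(S{\left(10 \right)},-38 \right)} = - (-2 + 2 \left(-38\right)) = - (-2 - 76) = \left(-1\right) \left(-78\right) = 78$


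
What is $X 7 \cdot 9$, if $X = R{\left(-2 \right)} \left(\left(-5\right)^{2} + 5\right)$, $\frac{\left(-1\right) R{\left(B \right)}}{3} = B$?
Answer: $11340$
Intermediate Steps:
$R{\left(B \right)} = - 3 B$
$X = 180$ ($X = \left(-3\right) \left(-2\right) \left(\left(-5\right)^{2} + 5\right) = 6 \left(25 + 5\right) = 6 \cdot 30 = 180$)
$X 7 \cdot 9 = 180 \cdot 7 \cdot 9 = 1260 \cdot 9 = 11340$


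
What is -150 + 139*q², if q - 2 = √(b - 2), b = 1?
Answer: 267 + 556*I ≈ 267.0 + 556.0*I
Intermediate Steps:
q = 2 + I (q = 2 + √(1 - 2) = 2 + √(-1) = 2 + I ≈ 2.0 + 1.0*I)
-150 + 139*q² = -150 + 139*(2 + I)²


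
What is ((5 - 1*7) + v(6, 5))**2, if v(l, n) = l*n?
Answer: 784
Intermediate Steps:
((5 - 1*7) + v(6, 5))**2 = ((5 - 1*7) + 6*5)**2 = ((5 - 7) + 30)**2 = (-2 + 30)**2 = 28**2 = 784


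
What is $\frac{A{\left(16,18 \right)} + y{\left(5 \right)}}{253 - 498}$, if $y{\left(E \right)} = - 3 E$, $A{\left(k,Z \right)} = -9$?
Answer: $\frac{24}{245} \approx 0.097959$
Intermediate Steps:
$\frac{A{\left(16,18 \right)} + y{\left(5 \right)}}{253 - 498} = \frac{-9 - 15}{253 - 498} = \frac{-9 - 15}{-245} = \left(-24\right) \left(- \frac{1}{245}\right) = \frac{24}{245}$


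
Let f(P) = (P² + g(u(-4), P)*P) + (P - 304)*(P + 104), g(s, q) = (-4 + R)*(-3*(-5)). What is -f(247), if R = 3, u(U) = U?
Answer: -37297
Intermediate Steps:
g(s, q) = -15 (g(s, q) = (-4 + 3)*(-3*(-5)) = -1*15 = -15)
f(P) = P² - 15*P + (-304 + P)*(104 + P) (f(P) = (P² - 15*P) + (P - 304)*(P + 104) = (P² - 15*P) + (-304 + P)*(104 + P) = P² - 15*P + (-304 + P)*(104 + P))
-f(247) = -(-31616 - 215*247 + 2*247²) = -(-31616 - 53105 + 2*61009) = -(-31616 - 53105 + 122018) = -1*37297 = -37297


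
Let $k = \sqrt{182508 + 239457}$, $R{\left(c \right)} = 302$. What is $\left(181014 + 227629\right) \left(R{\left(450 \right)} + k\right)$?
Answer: $123410186 + 1225929 \sqrt{46885} \approx 3.8886 \cdot 10^{8}$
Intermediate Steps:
$k = 3 \sqrt{46885}$ ($k = \sqrt{421965} = 3 \sqrt{46885} \approx 649.59$)
$\left(181014 + 227629\right) \left(R{\left(450 \right)} + k\right) = \left(181014 + 227629\right) \left(302 + 3 \sqrt{46885}\right) = 408643 \left(302 + 3 \sqrt{46885}\right) = 123410186 + 1225929 \sqrt{46885}$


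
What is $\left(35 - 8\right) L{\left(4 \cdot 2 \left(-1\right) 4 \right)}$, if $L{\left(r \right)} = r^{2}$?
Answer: $27648$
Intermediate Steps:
$\left(35 - 8\right) L{\left(4 \cdot 2 \left(-1\right) 4 \right)} = \left(35 - 8\right) \left(4 \cdot 2 \left(-1\right) 4\right)^{2} = 27 \left(4 \left(-2\right) 4\right)^{2} = 27 \left(\left(-8\right) 4\right)^{2} = 27 \left(-32\right)^{2} = 27 \cdot 1024 = 27648$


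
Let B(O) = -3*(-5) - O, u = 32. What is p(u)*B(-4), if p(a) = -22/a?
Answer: -209/16 ≈ -13.063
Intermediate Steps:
B(O) = 15 - O
p(u)*B(-4) = (-22/32)*(15 - 1*(-4)) = (-22*1/32)*(15 + 4) = -11/16*19 = -209/16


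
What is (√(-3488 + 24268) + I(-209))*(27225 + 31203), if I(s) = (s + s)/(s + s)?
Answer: 58428 + 116856*√5195 ≈ 8.4810e+6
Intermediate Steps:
I(s) = 1 (I(s) = (2*s)/((2*s)) = (2*s)*(1/(2*s)) = 1)
(√(-3488 + 24268) + I(-209))*(27225 + 31203) = (√(-3488 + 24268) + 1)*(27225 + 31203) = (√20780 + 1)*58428 = (2*√5195 + 1)*58428 = (1 + 2*√5195)*58428 = 58428 + 116856*√5195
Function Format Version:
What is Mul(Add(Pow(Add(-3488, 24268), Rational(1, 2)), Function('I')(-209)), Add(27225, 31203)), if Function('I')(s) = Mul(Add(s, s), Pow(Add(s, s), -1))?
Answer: Add(58428, Mul(116856, Pow(5195, Rational(1, 2)))) ≈ 8.4810e+6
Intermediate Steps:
Function('I')(s) = 1 (Function('I')(s) = Mul(Mul(2, s), Pow(Mul(2, s), -1)) = Mul(Mul(2, s), Mul(Rational(1, 2), Pow(s, -1))) = 1)
Mul(Add(Pow(Add(-3488, 24268), Rational(1, 2)), Function('I')(-209)), Add(27225, 31203)) = Mul(Add(Pow(Add(-3488, 24268), Rational(1, 2)), 1), Add(27225, 31203)) = Mul(Add(Pow(20780, Rational(1, 2)), 1), 58428) = Mul(Add(Mul(2, Pow(5195, Rational(1, 2))), 1), 58428) = Mul(Add(1, Mul(2, Pow(5195, Rational(1, 2)))), 58428) = Add(58428, Mul(116856, Pow(5195, Rational(1, 2))))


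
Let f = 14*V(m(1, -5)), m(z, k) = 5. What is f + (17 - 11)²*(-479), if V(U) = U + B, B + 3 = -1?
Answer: -17230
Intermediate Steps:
B = -4 (B = -3 - 1 = -4)
V(U) = -4 + U (V(U) = U - 4 = -4 + U)
f = 14 (f = 14*(-4 + 5) = 14*1 = 14)
f + (17 - 11)²*(-479) = 14 + (17 - 11)²*(-479) = 14 + 6²*(-479) = 14 + 36*(-479) = 14 - 17244 = -17230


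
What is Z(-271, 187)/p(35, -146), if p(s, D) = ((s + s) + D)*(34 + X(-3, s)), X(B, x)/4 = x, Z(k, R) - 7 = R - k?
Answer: -155/4408 ≈ -0.035163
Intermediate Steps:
Z(k, R) = 7 + R - k (Z(k, R) = 7 + (R - k) = 7 + R - k)
X(B, x) = 4*x
p(s, D) = (34 + 4*s)*(D + 2*s) (p(s, D) = ((s + s) + D)*(34 + 4*s) = (2*s + D)*(34 + 4*s) = (D + 2*s)*(34 + 4*s) = (34 + 4*s)*(D + 2*s))
Z(-271, 187)/p(35, -146) = (7 + 187 - 1*(-271))/(8*35² + 34*(-146) + 68*35 + 4*(-146)*35) = (7 + 187 + 271)/(8*1225 - 4964 + 2380 - 20440) = 465/(9800 - 4964 + 2380 - 20440) = 465/(-13224) = 465*(-1/13224) = -155/4408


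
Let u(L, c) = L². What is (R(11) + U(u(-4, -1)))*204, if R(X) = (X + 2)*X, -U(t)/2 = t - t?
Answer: 29172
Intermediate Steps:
U(t) = 0 (U(t) = -2*(t - t) = -2*0 = 0)
R(X) = X*(2 + X) (R(X) = (2 + X)*X = X*(2 + X))
(R(11) + U(u(-4, -1)))*204 = (11*(2 + 11) + 0)*204 = (11*13 + 0)*204 = (143 + 0)*204 = 143*204 = 29172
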